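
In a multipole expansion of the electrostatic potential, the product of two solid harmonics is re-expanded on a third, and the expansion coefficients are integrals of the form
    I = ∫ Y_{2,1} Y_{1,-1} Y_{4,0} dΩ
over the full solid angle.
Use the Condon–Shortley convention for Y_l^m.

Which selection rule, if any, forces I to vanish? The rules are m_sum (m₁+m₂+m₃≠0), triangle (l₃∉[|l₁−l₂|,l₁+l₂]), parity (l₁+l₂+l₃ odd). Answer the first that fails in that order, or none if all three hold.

triangle

azimuthal sum: 1 − 1 + 0 = 0  ✓
1 ≤ 4 ≤ 3 (triangle on l)  ✗
L = 2 + 1 + 4 = 7 (odd)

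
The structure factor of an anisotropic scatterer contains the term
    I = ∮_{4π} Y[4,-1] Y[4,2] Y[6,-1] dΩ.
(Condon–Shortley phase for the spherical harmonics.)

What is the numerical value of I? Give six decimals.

Rules hold: Σm=0, L=14 even, 0≤6≤8.
N = 9·9·13 = 1053
Δ = 2!·6!·6!/15! = 1/1261260
Racah Σ t=0..2: t=0:+1/4608 t=1:−1/1296 t=2:+1/4608 = -7/20736
⇒ 3j(4 4 6; 0 0 0)² = 20/1287, sgn -1
Racah Σ t=0..2: t=0:+1/172800 t=1:−1/5760 t=2:+1/3456 = 7/57600
⇒ 3j(4 4 6; -1 2 -1)² = 21/2860, sgn -1
4πI² = N·(3j₀)²·(3jₘ)² = 189/1573
I = +1·√(0.120153/4π) = 0.09778261

0.097783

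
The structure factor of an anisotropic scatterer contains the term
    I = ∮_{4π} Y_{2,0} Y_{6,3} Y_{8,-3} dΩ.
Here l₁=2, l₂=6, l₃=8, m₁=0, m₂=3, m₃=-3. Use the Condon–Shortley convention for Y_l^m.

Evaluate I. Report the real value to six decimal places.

-0.199019

Checks pass: Σm=0; 16 even; l₃=8∈[4,8].
(2·2+1)(2·6+1)(2·8+1) = 1105
Δ: 0! 4! 12! / 17! → 1/30940
sum: t=0:+1/2073600 = 1/2073600
3j²(2 6 8; 0 0 0) = Δ·Π!·Σ² = 28/1105  (sign +1)
sum: t=0:+1/8709120 = 1/8709120
3j²(2 6 8; 0 3 -3) = Δ·Π!·Σ² = 55/3094  (sign -1)
combine: 4πI² = 1105·28/1105·55/3094 = 110/221
take √, sign -1: I = -0.19901934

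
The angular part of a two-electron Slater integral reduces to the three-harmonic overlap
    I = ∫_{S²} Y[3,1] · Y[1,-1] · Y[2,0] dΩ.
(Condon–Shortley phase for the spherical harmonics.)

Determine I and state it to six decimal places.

Checks pass: Σm=0; 6 even; l₃=2∈[2,4].
(2·3+1)(2·1+1)(2·2+1) = 105
Δ: 2! 4! 0! / 7! → 1/105
sum: t=1:−1/4 = -1/4
3j²(3 1 2; 0 0 0) = Δ·Π!·Σ² = 3/35  (sign -1)
sum: t=0:+1/8 = 1/8
3j²(3 1 2; 1 -1 0) = Δ·Π!·Σ² = 2/35  (sign +1)
combine: 4πI² = 105·3/35·2/35 = 18/35
take √, sign -1: I = -0.20230066

-0.202301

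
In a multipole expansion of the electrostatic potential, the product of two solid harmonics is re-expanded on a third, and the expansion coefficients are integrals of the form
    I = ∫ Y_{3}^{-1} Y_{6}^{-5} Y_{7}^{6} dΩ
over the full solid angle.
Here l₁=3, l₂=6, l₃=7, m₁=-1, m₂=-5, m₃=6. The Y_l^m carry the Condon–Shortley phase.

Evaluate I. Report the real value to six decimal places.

-0.034007

Rules hold: Σm=0, L=16 even, 3≤7≤9.
N = 7·13·15 = 1365
Δ = 2!·4!·10!/17! = 1/2042040
Racah Σ t=0..2: t=0:+1/207360 t=1:−1/57600 t=2:+1/207360 = -1/129600
⇒ 3j(3 6 7; 0 0 0)² = 168/12155, sgn +1
Racah Σ t=0..1: t=0:+1/17418240 t=1:−1/21772800 = 1/87091200
⇒ 3j(3 6 7; -1 -5 6)² = 11/14280, sgn -1
4πI² = N·(3j₀)²·(3jₘ)² = 21/1445
I = -1·√(0.0145329/4π) = -0.03400719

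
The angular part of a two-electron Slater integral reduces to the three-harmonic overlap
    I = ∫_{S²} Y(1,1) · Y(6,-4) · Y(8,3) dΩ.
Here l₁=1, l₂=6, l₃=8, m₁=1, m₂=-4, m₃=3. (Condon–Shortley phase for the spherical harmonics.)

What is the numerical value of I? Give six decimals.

0.000000

l₃=8 ∉ [5,7] — triangle fails ⇒ I = 0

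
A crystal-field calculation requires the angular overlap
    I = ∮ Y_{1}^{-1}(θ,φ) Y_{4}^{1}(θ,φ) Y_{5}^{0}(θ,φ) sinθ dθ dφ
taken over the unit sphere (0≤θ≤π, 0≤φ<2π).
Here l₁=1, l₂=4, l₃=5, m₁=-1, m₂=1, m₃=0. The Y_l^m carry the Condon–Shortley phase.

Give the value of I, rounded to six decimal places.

0.155288

Checks pass: Σm=0; 10 even; l₃=5∈[3,5].
(2·1+1)(2·4+1)(2·5+1) = 297
Δ: 0! 2! 8! / 11! → 1/495
sum: t=0:+1/576 = 1/576
3j²(1 4 5; 0 0 0) = Δ·Π!·Σ² = 5/99  (sign -1)
sum: t=0:+1/1440 = 1/1440
3j²(1 4 5; -1 1 0) = Δ·Π!·Σ² = 2/99  (sign -1)
combine: 4πI² = 297·5/99·2/99 = 10/33
take √, sign +1: I = 0.15528807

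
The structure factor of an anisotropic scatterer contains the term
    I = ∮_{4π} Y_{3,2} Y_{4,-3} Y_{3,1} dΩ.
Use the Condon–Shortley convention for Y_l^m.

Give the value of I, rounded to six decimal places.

Rules hold: Σm=0, L=10 even, 1≤3≤7.
N = 7·9·7 = 441
Δ = 4!·2!·4!/11! = 1/34650
Racah Σ t=1..3: t=1:−1/72 t=2:+1/16 t=3:−1/72 = 5/144
⇒ 3j(3 4 3; 0 0 0)² = 2/77, sgn -1
Racah Σ t=0..1: t=0:+1/144 t=1:−1/288 = 1/288
⇒ 3j(3 4 3; 2 -3 1)² = 1/99, sgn +1
4πI² = N·(3j₀)²·(3jₘ)² = 14/121
I = -1·√(0.115702/4π) = -0.09595473

-0.095955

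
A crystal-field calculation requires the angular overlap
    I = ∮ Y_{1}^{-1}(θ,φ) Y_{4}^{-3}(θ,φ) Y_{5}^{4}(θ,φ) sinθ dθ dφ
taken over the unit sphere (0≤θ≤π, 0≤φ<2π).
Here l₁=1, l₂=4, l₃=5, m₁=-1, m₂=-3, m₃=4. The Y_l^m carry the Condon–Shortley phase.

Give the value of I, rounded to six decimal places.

Rules hold: Σm=0, L=10 even, 3≤5≤5.
N = 3·9·11 = 297
Δ = 0!·2!·8!/11! = 1/495
Racah Σ t=0..0: t=0:+1/576 = 1/576
⇒ 3j(1 4 5; 0 0 0)² = 5/99, sgn -1
Racah Σ t=0..0: t=0:+1/10080 = 1/10080
⇒ 3j(1 4 5; -1 -3 4)² = 4/55, sgn -1
4πI² = N·(3j₀)²·(3jₘ)² = 12/11
I = +1·√(1.09091/4π) = 0.29463840

0.294638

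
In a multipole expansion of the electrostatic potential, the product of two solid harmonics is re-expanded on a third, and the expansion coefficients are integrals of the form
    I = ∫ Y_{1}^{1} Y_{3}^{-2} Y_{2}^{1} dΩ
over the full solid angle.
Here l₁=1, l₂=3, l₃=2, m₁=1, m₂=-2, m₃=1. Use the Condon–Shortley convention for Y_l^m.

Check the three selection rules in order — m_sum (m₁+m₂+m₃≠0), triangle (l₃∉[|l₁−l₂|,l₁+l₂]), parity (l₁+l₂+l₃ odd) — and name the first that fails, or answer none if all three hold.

m₁+m₂+m₃ = 1 − 2 + 1 = 0  ✓
triangle: |1−3|=2 ≤ l₃=2 ≤ 1+3=4  ✓
parity: l₁+l₂+l₃ = 6 is even  ✓

none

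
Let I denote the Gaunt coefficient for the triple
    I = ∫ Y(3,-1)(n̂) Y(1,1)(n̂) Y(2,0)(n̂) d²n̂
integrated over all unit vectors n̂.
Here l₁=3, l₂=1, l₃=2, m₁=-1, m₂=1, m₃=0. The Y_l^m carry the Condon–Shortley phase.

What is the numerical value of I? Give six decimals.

-0.202301

Checks pass: Σm=0; 6 even; l₃=2∈[2,4].
(2·3+1)(2·1+1)(2·2+1) = 105
Δ: 2! 4! 0! / 7! → 1/105
sum: t=1:−1/4 = -1/4
3j²(3 1 2; 0 0 0) = Δ·Π!·Σ² = 3/35  (sign -1)
sum: t=2:+1/8 = 1/8
3j²(3 1 2; -1 1 0) = Δ·Π!·Σ² = 2/35  (sign +1)
combine: 4πI² = 105·3/35·2/35 = 18/35
take √, sign -1: I = -0.20230066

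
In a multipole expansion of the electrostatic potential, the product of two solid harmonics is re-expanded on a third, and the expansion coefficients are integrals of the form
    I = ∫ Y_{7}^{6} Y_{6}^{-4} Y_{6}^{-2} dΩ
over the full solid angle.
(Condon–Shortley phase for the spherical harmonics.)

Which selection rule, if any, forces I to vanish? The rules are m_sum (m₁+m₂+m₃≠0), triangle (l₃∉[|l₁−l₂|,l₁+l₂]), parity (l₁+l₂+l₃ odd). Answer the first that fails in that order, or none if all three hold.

azimuthal sum: 6 − 4 − 2 = 0  ✓
1 ≤ 6 ≤ 13 (triangle on l)  ✓
L = 7 + 6 + 6 = 19 (odd)  ✗

parity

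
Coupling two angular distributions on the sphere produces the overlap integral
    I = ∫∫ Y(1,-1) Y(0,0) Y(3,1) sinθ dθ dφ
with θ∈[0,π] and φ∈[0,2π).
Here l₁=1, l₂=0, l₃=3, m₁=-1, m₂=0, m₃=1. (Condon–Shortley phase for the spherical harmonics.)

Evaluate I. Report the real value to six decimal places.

triangle: need 1≤l₃≤1, have 3; I=0

0.000000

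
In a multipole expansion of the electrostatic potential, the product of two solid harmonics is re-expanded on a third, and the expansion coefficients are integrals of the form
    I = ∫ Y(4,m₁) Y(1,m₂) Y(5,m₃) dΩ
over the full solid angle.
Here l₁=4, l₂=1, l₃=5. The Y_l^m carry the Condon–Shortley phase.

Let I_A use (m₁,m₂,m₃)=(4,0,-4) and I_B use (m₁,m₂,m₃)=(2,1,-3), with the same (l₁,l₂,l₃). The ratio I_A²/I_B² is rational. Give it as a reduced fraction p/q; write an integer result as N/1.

9/28

l's match ⇒ only the (l;m) 3-j factors differ between A and B.
A: triangle coeff Δ(4,1,5) = 1/495; Σ_t [0,0]: t=0:+1/40320 = 1/40320; (3j)²=1/55 [(4 1 5; 4 0 -4)], sign=-1
B: triangle coeff Δ(4,1,5) = 1/495; Σ_t [0,0]: t=0:+1/2880 = 1/2880; (3j)²=28/495 [(4 1 5; 2 1 -3)], sign=+1
I_A²/I_B² = (1/55)/(28/495) = 9/28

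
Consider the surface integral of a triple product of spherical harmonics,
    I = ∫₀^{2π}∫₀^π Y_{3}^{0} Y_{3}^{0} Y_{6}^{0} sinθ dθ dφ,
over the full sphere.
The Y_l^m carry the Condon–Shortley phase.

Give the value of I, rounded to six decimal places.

0.237088

Rules hold: Σm=0, L=12 even, 0≤6≤6.
N = 7·7·13 = 637
Δ = 0!·6!·6!/13! = 1/12012
Racah Σ t=0..0: t=0:+1/1296 = 1/1296
⇒ 3j(3 3 6; 0 0 0)² = 100/3003, sgn +1
(m-triple is (0,0,0) — same symbol as above.)
4πI² = N·(3j₀)²·(3jₘ)² = 10000/14157
I = +1·√(0.706364/4π) = 0.23708793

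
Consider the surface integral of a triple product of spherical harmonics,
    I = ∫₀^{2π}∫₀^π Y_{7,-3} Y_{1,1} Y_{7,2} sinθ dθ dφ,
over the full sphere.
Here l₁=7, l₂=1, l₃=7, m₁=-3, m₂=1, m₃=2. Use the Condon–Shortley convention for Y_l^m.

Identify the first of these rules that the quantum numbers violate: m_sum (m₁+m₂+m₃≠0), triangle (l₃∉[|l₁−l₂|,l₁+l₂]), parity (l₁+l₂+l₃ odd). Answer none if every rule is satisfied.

parity

m₁+m₂+m₃ = -3 + 1 + 2 = 0  ✓
triangle: |7−1|=6 ≤ l₃=7 ≤ 7+1=8  ✓
parity: l₁+l₂+l₃ = 15 is odd  ✗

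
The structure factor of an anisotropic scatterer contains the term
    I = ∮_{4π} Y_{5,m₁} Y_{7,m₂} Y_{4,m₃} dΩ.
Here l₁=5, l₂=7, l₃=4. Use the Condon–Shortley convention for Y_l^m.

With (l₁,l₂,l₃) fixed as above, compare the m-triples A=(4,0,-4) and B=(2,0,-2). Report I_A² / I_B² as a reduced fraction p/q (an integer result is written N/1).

21/256

Shared (l₁,l₂,l₃)=(5,7,4): N and (l;000)² cancel in I_A²/I_B².
A: Δ = 8!·2!·6!/17! = 1/6126120; Racah Σ t=1..1: t=1:−1/7257600 = -1/7257600; ⇒ 3j(5 7 4; 4 0 -4)² = 14/12155, sgn -1
B: Δ = 8!·2!·6!/17! = 1/6126120; Racah Σ t=1..3: t=1:−1/7257600 t=2:+1/172800 t=3:−1/69120 = -1/113400; ⇒ 3j(5 7 4; 2 0 -2)² = 512/36465, sgn -1
I_A²/I_B² = (14/12155)/(512/36465) = 21/256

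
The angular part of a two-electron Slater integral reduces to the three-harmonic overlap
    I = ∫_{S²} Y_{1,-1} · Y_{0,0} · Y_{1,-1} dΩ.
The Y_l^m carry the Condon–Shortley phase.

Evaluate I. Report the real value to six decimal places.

0.000000

m-sum = -1 + 0 − 1 = -2 ≠ 0 ⇒ I = 0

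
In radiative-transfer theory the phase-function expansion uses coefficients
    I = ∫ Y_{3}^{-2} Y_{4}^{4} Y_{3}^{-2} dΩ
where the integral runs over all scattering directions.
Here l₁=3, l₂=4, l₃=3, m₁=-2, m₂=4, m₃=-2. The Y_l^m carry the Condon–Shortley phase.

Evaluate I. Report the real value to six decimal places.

0.214561

Rules hold: Σm=0, L=10 even, 1≤3≤7.
N = 7·9·7 = 441
Δ = 4!·2!·4!/11! = 1/34650
Racah Σ t=1..3: t=1:−1/72 t=2:+1/16 t=3:−1/72 = 5/144
⇒ 3j(3 4 3; 0 0 0)² = 2/77, sgn -1
Racah Σ t=4..4: t=4:+1/576 = 1/576
⇒ 3j(3 4 3; -2 4 -2)² = 5/99, sgn -1
4πI² = N·(3j₀)²·(3jₘ)² = 70/121
I = +1·√(0.578512/4π) = 0.21456131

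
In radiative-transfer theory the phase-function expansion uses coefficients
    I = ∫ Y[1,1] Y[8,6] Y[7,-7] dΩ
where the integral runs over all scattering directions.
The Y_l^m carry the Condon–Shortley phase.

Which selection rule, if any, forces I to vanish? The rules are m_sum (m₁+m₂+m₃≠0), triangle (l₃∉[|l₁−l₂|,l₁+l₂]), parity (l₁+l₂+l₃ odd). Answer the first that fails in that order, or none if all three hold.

azimuthal sum: 1 + 6 − 7 = 0  ✓
7 ≤ 7 ≤ 9 (triangle on l)  ✓
L = 1 + 8 + 7 = 16 (even)  ✓

none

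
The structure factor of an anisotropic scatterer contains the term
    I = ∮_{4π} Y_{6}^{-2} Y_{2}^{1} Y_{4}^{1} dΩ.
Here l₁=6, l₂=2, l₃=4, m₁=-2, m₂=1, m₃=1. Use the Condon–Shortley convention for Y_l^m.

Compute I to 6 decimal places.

Rules hold: Σm=0, L=12 even, 4≤4≤8.
N = 13·5·9 = 585
Δ = 4!·8!·0!/13! = 1/6435
Racah Σ t=2..2: t=2:+1/2304 = 1/2304
⇒ 3j(6 2 4; 0 0 0)² = 5/143, sgn +1
Racah Σ t=3..3: t=3:−1/4320 = -1/4320
⇒ 3j(6 2 4; -2 1 1)² = 224/6435, sgn +1
4πI² = N·(3j₀)²·(3jₘ)² = 1120/1573
I = +1·√(0.712015/4π) = 0.23803440

0.238034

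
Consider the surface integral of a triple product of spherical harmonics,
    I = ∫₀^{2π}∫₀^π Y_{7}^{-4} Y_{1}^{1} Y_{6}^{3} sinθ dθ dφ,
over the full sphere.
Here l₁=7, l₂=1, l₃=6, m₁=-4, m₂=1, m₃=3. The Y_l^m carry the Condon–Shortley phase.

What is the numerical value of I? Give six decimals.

0.259489

Checks pass: Σm=0; 14 even; l₃=6∈[6,8].
(2·7+1)(2·1+1)(2·6+1) = 585
Δ: 2! 12! 0! / 15! → 1/1365
sum: t=1:−1/518400 = -1/518400
3j²(7 1 6; 0 0 0) = Δ·Π!·Σ² = 7/195  (sign -1)
sum: t=2:+1/4354560 = 1/4354560
3j²(7 1 6; -4 1 3) = Δ·Π!·Σ² = 11/273  (sign -1)
combine: 4πI² = 585·7/195·11/273 = 11/13
take √, sign +1: I = 0.25948947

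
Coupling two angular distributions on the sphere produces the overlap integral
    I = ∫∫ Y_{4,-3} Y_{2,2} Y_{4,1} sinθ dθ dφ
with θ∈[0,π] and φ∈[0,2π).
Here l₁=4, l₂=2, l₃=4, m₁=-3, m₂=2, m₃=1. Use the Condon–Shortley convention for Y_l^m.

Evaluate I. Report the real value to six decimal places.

0.159270

Rules hold: Σm=0, L=10 even, 2≤4≤6.
N = 9·5·9 = 405
Δ = 2!·6!·2!/11! = 1/13860
Racah Σ t=0..2: t=0:+1/192 t=1:−1/36 t=2:+1/192 = -5/288
⇒ 3j(4 2 4; 0 0 0)² = 20/693, sgn -1
Racah Σ t=2..2: t=2:+1/480 = 1/480
⇒ 3j(4 2 4; -3 2 1)² = 3/110, sgn -1
4πI² = N·(3j₀)²·(3jₘ)² = 270/847
I = +1·√(0.318772/4π) = 0.15927046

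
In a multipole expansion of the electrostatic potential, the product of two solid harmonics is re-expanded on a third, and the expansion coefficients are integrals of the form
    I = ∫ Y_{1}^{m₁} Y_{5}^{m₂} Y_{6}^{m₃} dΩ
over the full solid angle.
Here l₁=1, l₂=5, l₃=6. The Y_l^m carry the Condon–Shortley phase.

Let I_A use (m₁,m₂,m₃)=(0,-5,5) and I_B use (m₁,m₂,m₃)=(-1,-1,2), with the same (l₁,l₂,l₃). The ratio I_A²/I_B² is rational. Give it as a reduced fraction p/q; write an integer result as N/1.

Shared (l₁,l₂,l₃)=(1,5,6): N and (l;000)² cancel in I_A²/I_B².
A: Δ = 0!·2!·10!/13! = 1/858; Racah Σ t=0..0: t=0:+1/3628800 = 1/3628800; ⇒ 3j(1 5 6; 0 -5 5)² = 1/78, sgn -1
B: Δ = 0!·2!·10!/13! = 1/858; Racah Σ t=0..0: t=0:+1/34560 = 1/34560; ⇒ 3j(1 5 6; -1 -1 2)² = 14/429, sgn +1
I_A²/I_B² = (1/78)/(14/429) = 11/28

11/28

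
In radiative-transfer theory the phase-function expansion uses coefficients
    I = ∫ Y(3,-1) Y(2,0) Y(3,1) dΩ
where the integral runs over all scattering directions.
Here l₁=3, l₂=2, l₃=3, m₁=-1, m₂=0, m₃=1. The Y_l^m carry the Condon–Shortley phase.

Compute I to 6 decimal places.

m-sum 0 ✓  L=8 even ✓  1≤3≤5 ✓
Π(2lᵢ+1) = 7×5×7 = 245
triangle coeff Δ(3,2,3) = 1/3780
Σ_t [0,2]: t=0:+1/24 t=1:−1/4 t=2:+1/24 = -1/6
(3j)²=4/105 [(3 2 3; 0 0 0)], sign=+1
Σ_t [0,2]: t=0:+1/96 t=1:−1/6 t=2:+1/16 = -3/32
(3j)²=3/140 [(3 2 3; -1 0 1)], sign=-1
⇒ 4πI² = 1/5
I = (-1)√(1/5/(4π)) = -0.12615663

-0.126157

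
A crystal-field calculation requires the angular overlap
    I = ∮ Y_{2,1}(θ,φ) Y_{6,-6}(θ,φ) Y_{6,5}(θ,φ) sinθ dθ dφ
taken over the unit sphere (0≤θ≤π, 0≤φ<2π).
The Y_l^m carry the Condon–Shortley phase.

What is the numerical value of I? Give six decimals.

0.178412

Checks pass: Σm=0; 14 even; l₃=6∈[4,8].
(2·2+1)(2·6+1)(2·6+1) = 845
Δ: 2! 2! 10! / 15! → 1/90090
sum: t=0:+1/69120 t=1:−1/14400 t=2:+1/69120 = -7/172800
3j²(2 6 6; 0 0 0) = Δ·Π!·Σ² = 14/715  (sign -1)
sum: t=0:+1/7257600 = 1/7257600
3j²(2 6 6; 1 -6 5) = Δ·Π!·Σ² = 11/455  (sign -1)
combine: 4πI² = 845·14/715·11/455 = 2/5
take √, sign +1: I = 0.17841241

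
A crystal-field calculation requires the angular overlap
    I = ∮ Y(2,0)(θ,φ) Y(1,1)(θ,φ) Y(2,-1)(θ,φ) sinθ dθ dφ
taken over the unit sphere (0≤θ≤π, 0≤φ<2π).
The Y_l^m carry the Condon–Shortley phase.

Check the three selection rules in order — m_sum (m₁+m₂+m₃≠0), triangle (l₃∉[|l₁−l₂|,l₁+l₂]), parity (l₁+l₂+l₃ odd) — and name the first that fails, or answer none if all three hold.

parity

m₁+m₂+m₃ = 0 + 1 − 1 = 0  ✓
triangle: |2−1|=1 ≤ l₃=2 ≤ 2+1=3  ✓
parity: l₁+l₂+l₃ = 5 is odd  ✗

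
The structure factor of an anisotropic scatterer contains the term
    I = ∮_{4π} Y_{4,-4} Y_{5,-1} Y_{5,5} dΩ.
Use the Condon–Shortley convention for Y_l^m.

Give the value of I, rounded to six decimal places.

-0.075170

Rules hold: Σm=0, L=14 even, 1≤5≤9.
N = 9·11·11 = 1089
Δ = 4!·4!·6!/15! = 1/3153150
Racah Σ t=0..4: t=0:+1/69120 t=1:−1/1728 t=2:+1/576 t=3:−1/1728 t=4:+1/69120 = 7/11520
⇒ 3j(4 5 5; 0 0 0)² = 2/143, sgn -1
Racah Σ t=4..4: t=4:+1/414720 = 1/414720
⇒ 3j(4 5 5; -4 -1 5)² = 2/429, sgn +1
4πI² = N·(3j₀)²·(3jₘ)² = 12/169
I = -1·√(0.0710059/4π) = -0.07516962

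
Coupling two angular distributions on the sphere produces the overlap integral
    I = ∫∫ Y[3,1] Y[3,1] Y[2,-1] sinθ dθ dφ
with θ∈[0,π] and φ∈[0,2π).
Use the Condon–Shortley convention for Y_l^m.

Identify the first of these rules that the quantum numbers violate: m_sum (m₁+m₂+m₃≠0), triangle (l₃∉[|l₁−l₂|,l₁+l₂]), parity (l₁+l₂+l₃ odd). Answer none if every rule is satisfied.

m_sum

m₁+m₂+m₃ = 1 + 1 − 1 = 1  ✗
triangle: |3−3|=0 ≤ l₃=2 ≤ 3+3=6
parity: l₁+l₂+l₃ = 8 is even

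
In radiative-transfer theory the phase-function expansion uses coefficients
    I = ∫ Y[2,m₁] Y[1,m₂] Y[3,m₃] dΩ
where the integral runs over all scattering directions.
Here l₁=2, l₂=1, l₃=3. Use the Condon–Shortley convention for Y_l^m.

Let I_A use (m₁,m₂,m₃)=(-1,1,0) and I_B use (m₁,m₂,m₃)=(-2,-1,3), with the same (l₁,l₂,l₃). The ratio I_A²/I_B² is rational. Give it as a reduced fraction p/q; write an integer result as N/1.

Shared (l₁,l₂,l₃)=(2,1,3): N and (l;000)² cancel in I_A²/I_B².
A: Δ = 0!·4!·2!/7! = 1/105; Racah Σ t=0..0: t=0:+1/12 = 1/12; ⇒ 3j(2 1 3; -1 1 0)² = 1/35, sgn -1
B: Δ = 0!·4!·2!/7! = 1/105; Racah Σ t=0..0: t=0:+1/48 = 1/48; ⇒ 3j(2 1 3; -2 -1 3)² = 1/7, sgn +1
I_A²/I_B² = (1/35)/(1/7) = 1/5

1/5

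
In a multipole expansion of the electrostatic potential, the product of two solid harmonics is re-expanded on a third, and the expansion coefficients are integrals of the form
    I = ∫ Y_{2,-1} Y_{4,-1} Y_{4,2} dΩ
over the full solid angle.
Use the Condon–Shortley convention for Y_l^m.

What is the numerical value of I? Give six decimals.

0.127700

Rules hold: Σm=0, L=10 even, 2≤4≤6.
N = 5·9·9 = 405
Δ = 2!·2!·6!/11! = 1/13860
Racah Σ t=0..2: t=0:+1/192 t=1:−1/36 t=2:+1/192 = -5/288
⇒ 3j(2 4 4; 0 0 0)² = 20/693, sgn -1
Racah Σ t=1..2: t=1:−1/96 t=2:+1/240 = -1/160
⇒ 3j(2 4 4; -1 -1 2)² = 27/1540, sgn -1
4πI² = N·(3j₀)²·(3jₘ)² = 1215/5929
I = +1·√(0.204925/4π) = 0.12770047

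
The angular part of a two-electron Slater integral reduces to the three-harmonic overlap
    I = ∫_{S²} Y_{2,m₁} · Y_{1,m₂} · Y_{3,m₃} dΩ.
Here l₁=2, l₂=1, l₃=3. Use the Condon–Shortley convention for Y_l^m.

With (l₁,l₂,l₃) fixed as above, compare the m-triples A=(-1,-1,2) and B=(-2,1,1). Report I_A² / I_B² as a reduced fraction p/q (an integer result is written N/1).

l's match ⇒ only the (l;m) 3-j factors differ between A and B.
A: triangle coeff Δ(2,1,3) = 1/105; Σ_t [0,0]: t=0:+1/12 = 1/12; (3j)²=2/21 [(2 1 3; -1 -1 2)], sign=-1
B: triangle coeff Δ(2,1,3) = 1/105; Σ_t [0,0]: t=0:+1/48 = 1/48; (3j)²=1/105 [(2 1 3; -2 1 1)], sign=+1
I_A²/I_B² = (2/21)/(1/105) = 10/1

10/1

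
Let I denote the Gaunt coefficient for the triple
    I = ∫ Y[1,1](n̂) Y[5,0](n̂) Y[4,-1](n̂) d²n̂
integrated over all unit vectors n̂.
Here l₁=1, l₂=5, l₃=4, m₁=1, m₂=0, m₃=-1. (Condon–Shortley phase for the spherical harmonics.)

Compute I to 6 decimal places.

Rules hold: Σm=0, L=10 even, 4≤4≤6.
N = 3·11·9 = 297
Δ = 2!·0!·8!/11! = 1/495
Racah Σ t=1..1: t=1:−1/576 = -1/576
⇒ 3j(1 5 4; 0 0 0)² = 5/99, sgn -1
Racah Σ t=0..0: t=0:+1/1440 = 1/1440
⇒ 3j(1 5 4; 1 0 -1)² = 2/99, sgn -1
4πI² = N·(3j₀)²·(3jₘ)² = 10/33
I = +1·√(0.30303/4π) = 0.15528807

0.155288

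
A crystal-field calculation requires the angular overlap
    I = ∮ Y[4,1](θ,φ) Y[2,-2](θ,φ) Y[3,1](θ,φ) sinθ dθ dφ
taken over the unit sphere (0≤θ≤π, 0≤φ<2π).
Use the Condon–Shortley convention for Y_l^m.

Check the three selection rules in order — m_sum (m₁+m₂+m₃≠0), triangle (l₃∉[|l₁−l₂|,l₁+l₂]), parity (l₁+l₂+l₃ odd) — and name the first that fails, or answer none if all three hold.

azimuthal sum: 1 − 2 + 1 = 0  ✓
2 ≤ 3 ≤ 6 (triangle on l)  ✓
L = 4 + 2 + 3 = 9 (odd)  ✗

parity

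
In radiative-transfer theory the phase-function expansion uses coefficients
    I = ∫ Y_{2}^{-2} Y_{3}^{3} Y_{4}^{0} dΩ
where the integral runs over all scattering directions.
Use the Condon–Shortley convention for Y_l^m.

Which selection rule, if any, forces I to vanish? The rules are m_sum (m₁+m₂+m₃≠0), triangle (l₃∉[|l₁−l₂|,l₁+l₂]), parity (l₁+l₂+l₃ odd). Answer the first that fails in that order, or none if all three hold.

m_sum

Σmᵢ = 1  ✗
l₃∈[|l₁−l₂|,l₁+l₂]=[1,5], have l₃=4
Σlᵢ = 9 ⇒ odd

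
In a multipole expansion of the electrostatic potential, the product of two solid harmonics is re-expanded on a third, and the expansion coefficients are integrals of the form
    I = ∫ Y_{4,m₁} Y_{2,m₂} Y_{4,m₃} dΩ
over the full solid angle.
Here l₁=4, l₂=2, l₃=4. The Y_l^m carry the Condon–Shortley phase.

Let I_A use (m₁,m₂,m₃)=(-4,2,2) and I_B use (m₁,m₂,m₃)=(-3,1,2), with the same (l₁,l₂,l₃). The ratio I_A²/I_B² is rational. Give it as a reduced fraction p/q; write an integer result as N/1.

l's match ⇒ only the (l;m) 3-j factors differ between A and B.
A: triangle coeff Δ(4,2,4) = 1/13860; Σ_t [2,2]: t=2:+1/2880 = 1/2880; (3j)²=2/165 [(4 2 4; -4 2 2)], sign=+1
B: triangle coeff Δ(4,2,4) = 1/13860; Σ_t [1,2]: t=1:−1/1440 t=2:+1/240 = 1/288; (3j)²=5/132 [(4 2 4; -3 1 2)], sign=+1
I_A²/I_B² = (2/165)/(5/132) = 8/25

8/25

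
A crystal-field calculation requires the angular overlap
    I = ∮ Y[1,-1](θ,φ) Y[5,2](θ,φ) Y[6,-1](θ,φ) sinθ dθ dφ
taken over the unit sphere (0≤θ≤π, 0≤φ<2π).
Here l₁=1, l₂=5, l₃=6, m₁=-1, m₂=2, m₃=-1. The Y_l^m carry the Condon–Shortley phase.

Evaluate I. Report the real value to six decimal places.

Checks pass: Σm=0; 12 even; l₃=6∈[4,6].
(2·1+1)(2·5+1)(2·6+1) = 429
Δ: 0! 2! 10! / 13! → 1/858
sum: t=0:+1/14400 = 1/14400
3j²(1 5 6; 0 0 0) = Δ·Π!·Σ² = 6/143  (sign +1)
sum: t=0:+1/60480 = 1/60480
3j²(1 5 6; -1 2 -1) = Δ·Π!·Σ² = 5/429  (sign -1)
combine: 4πI² = 429·6/143·5/429 = 30/143
take √, sign -1: I = -0.12920749

-0.129207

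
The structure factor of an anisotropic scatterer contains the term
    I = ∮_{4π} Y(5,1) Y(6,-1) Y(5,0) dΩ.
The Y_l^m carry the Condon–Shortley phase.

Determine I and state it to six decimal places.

Rules hold: Σm=0, L=16 even, 1≤5≤11.
N = 11·13·11 = 1573
Δ = 6!·4!·6!/17! = 1/28588560
Racah Σ t=1..5: t=1:−1/345600 t=2:+1/13824 t=3:−1/5184 t=4:+1/13824 t=5:−1/345600 = -7/129600
⇒ 3j(5 6 5; 0 0 0)² = 80/7293, sgn +1
Racah Σ t=0..4: t=0:+1/2073600 t=1:−1/34560 t=2:+1/6912 t=3:−1/10368 t=4:+1/138240 = 7/259200
⇒ 3j(5 6 5; 1 -1 0)² = 28/7293, sgn -1
4πI² = N·(3j₀)²·(3jₘ)² = 2240/33813
I = -1·√(0.0662467/4π) = -0.07260679

-0.072607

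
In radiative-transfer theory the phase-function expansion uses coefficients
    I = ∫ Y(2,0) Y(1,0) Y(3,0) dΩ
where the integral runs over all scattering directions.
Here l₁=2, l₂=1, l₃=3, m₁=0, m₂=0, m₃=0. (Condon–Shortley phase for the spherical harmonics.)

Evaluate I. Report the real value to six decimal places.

0.247767

Rules hold: Σm=0, L=6 even, 1≤3≤3.
N = 5·3·7 = 105
Δ = 0!·4!·2!/7! = 1/105
Racah Σ t=0..0: t=0:+1/4 = 1/4
⇒ 3j(2 1 3; 0 0 0)² = 3/35, sgn -1
(m-triple is (0,0,0) — same symbol as above.)
4πI² = N·(3j₀)²·(3jₘ)² = 27/35
I = +1·√(0.771429/4π) = 0.24776670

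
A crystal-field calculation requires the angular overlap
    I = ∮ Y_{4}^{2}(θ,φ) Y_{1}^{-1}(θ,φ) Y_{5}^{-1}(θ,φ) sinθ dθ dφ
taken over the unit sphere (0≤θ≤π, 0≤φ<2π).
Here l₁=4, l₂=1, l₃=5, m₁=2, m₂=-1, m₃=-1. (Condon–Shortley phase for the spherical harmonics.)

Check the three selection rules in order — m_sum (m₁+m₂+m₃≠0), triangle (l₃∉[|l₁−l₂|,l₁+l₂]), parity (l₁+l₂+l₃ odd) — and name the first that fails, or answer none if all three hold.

m₁+m₂+m₃ = 2 − 1 − 1 = 0  ✓
triangle: |4−1|=3 ≤ l₃=5 ≤ 4+1=5  ✓
parity: l₁+l₂+l₃ = 10 is even  ✓

none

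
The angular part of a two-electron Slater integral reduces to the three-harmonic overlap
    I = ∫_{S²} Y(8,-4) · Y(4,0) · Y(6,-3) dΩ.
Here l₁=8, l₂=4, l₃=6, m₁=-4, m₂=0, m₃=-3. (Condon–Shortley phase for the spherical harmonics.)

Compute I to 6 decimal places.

Σmᵢ = -7 ≠ 0, so the φ-integral vanishes; I = 0

0.000000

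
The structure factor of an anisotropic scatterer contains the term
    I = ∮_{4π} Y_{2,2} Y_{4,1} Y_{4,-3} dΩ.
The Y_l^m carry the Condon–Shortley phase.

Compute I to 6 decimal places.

Rules hold: Σm=0, L=10 even, 2≤4≤6.
N = 5·9·9 = 405
Δ = 2!·2!·6!/11! = 1/13860
Racah Σ t=0..2: t=0:+1/192 t=1:−1/36 t=2:+1/192 = -5/288
⇒ 3j(2 4 4; 0 0 0)² = 20/693, sgn -1
Racah Σ t=0..0: t=0:+1/480 = 1/480
⇒ 3j(2 4 4; 2 1 -3)² = 3/110, sgn -1
4πI² = N·(3j₀)²·(3jₘ)² = 270/847
I = +1·√(0.318772/4π) = 0.15927046

0.159270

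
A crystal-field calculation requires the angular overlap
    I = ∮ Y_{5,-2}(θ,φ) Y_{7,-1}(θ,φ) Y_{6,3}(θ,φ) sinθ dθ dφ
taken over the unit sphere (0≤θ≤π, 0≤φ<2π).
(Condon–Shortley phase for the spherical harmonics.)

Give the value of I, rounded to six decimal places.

0.051638

Rules hold: Σm=0, L=18 even, 2≤6≤12.
N = 11·15·13 = 2145
Δ = 6!·4!·8!/19! = 1/174594420
Racah Σ t=1..5: t=1:−1/4147200 t=2:+1/207360 t=3:−1/82944 t=4:+1/207360 t=5:−1/4147200 = -1/345600
⇒ 3j(5 7 6; 0 0 0)² = 420/46189, sgn -1
Racah Σ t=3..6: t=3:−1/622080 t=4:+1/414720 t=5:−1/2419200 t=6:+1/174182400 = 23/58060800
⇒ 3j(5 7 6; -2 -1 3)² = 1587/923780, sgn -1
4πI² = N·(3j₀)²·(3jₘ)² = 499905/14919047
I = +1·√(0.0335078/4π) = 0.05163786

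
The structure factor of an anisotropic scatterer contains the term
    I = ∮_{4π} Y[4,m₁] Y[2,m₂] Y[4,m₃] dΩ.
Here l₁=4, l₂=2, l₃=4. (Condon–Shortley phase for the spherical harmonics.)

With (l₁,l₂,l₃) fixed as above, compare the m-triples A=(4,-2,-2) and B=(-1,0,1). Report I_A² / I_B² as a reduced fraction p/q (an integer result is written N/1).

168/289

Shared (l₁,l₂,l₃)=(4,2,4): N and (l;000)² cancel in I_A²/I_B².
A: Δ = 2!·6!·2!/11! = 1/13860; Racah Σ t=0..0: t=0:+1/2880 = 1/2880; ⇒ 3j(4 2 4; 4 -2 -2)² = 2/165, sgn +1
B: Δ = 2!·6!·2!/11! = 1/13860; Racah Σ t=0..2: t=0:+1/480 t=1:−1/48 t=2:+1/144 = -17/1440; ⇒ 3j(4 2 4; -1 0 1)² = 289/13860, sgn +1
I_A²/I_B² = (2/165)/(289/13860) = 168/289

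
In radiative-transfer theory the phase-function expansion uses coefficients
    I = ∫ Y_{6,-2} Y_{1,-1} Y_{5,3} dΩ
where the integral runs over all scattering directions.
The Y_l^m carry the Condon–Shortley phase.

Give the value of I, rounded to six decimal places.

0.100084

Rules hold: Σm=0, L=12 even, 5≤5≤7.
N = 13·3·11 = 429
Δ = 2!·10!·0!/13! = 1/858
Racah Σ t=1..1: t=1:−1/14400 = -1/14400
⇒ 3j(6 1 5; 0 0 0)² = 6/143, sgn +1
Racah Σ t=0..0: t=0:+1/161280 = 1/161280
⇒ 3j(6 1 5; -2 -1 3)² = 1/143, sgn +1
4πI² = N·(3j₀)²·(3jₘ)² = 18/143
I = +1·√(0.125874/4π) = 0.10008369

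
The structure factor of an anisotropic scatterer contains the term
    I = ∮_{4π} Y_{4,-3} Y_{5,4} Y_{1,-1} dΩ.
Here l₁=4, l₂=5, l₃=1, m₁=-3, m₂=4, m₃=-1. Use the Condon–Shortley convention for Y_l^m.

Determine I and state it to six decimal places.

Rules hold: Σm=0, L=10 even, 1≤1≤9.
N = 9·11·3 = 297
Δ = 8!·0!·2!/11! = 1/495
Racah Σ t=4..4: t=4:+1/576 = 1/576
⇒ 3j(4 5 1; 0 0 0)² = 5/99, sgn -1
Racah Σ t=7..7: t=7:−1/10080 = -1/10080
⇒ 3j(4 5 1; -3 4 -1)² = 4/55, sgn -1
4πI² = N·(3j₀)²·(3jₘ)² = 12/11
I = +1·√(1.09091/4π) = 0.29463840

0.294638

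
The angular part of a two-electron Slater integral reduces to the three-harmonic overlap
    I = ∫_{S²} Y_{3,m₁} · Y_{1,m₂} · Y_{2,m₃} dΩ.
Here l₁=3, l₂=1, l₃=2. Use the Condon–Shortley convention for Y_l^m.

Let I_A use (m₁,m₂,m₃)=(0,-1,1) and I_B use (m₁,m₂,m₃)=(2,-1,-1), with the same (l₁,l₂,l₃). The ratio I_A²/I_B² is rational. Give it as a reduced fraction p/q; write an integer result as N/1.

3/10

Shared (l₁,l₂,l₃)=(3,1,2): N and (l;000)² cancel in I_A²/I_B².
A: Δ = 2!·4!·0!/7! = 1/105; Racah Σ t=0..0: t=0:+1/12 = 1/12; ⇒ 3j(3 1 2; 0 -1 1)² = 1/35, sgn -1
B: Δ = 2!·4!·0!/7! = 1/105; Racah Σ t=0..0: t=0:+1/12 = 1/12; ⇒ 3j(3 1 2; 2 -1 -1)² = 2/21, sgn -1
I_A²/I_B² = (1/35)/(2/21) = 3/10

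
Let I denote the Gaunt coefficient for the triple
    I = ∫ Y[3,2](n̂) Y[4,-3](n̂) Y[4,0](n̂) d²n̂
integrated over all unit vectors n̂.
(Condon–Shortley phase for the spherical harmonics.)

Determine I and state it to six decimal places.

0.000000

2 − 3 + 0 = -1 ≠ 0: azimuthal integral kills it; I = 0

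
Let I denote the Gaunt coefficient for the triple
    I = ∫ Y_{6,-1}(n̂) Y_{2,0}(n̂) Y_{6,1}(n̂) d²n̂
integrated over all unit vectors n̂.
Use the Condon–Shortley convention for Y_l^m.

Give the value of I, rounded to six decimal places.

m-sum 0 ✓  L=14 even ✓  4≤6≤8 ✓
Π(2lᵢ+1) = 13×5×13 = 845
triangle coeff Δ(6,2,6) = 1/90090
Σ_t [0,2]: t=0:+1/69120 t=1:−1/14400 t=2:+1/69120 = -7/172800
(3j)²=14/715 [(6 2 6; 0 0 0)], sign=-1
Σ_t [0,2]: t=0:+1/120960 t=1:−1/17280 t=2:+1/57600 = -13/403200
(3j)²=13/770 [(6 2 6; -1 0 1)], sign=+1
⇒ 4πI² = 169/605
I = (-1)√(169/605/(4π)) = -0.14909419

-0.149094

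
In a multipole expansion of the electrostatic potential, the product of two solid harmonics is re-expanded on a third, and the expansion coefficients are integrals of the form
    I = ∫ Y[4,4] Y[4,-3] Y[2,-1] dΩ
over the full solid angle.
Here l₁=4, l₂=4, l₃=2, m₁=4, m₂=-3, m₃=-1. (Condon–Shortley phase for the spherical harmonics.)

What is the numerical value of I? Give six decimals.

Checks pass: Σm=0; 10 even; l₃=2∈[0,8].
(2·4+1)(2·4+1)(2·2+1) = 405
Δ: 6! 2! 2! / 11! → 1/13860
sum: t=2:+1/192 t=3:−1/36 t=4:+1/192 = -5/288
3j²(4 4 2; 0 0 0) = Δ·Π!·Σ² = 20/693  (sign -1)
sum: t=0:+1/1440 = 1/1440
3j²(4 4 2; 4 -3 -1) = Δ·Π!·Σ² = 7/165  (sign -1)
combine: 4πI² = 405·20/693·7/165 = 60/121
take √, sign +1: I = 0.19864517

0.198645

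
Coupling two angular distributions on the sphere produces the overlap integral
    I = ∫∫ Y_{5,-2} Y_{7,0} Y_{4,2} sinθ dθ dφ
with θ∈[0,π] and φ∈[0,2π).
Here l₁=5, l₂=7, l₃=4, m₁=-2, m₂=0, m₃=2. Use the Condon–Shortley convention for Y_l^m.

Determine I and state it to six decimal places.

-0.145720

m-sum 0 ✓  L=16 even ✓  2≤4≤12 ✓
Π(2lᵢ+1) = 11×15×9 = 1485
triangle coeff Δ(5,7,4) = 1/6126120
Σ_t [3,5]: t=3:−1/69120 t=4:+1/20736 t=5:−1/69120 = 1/51840
(3j)²=280/21879 [(5 7 4; 0 0 0)], sign=+1
Σ_t [5,7]: t=5:−1/69120 t=6:+1/172800 t=7:−1/7257600 = -1/113400
(3j)²=512/36465 [(5 7 4; -2 0 2)], sign=-1
⇒ 4πI² = 143360/537251
I = (-1)√(143360/537251/(4π)) = -0.14572043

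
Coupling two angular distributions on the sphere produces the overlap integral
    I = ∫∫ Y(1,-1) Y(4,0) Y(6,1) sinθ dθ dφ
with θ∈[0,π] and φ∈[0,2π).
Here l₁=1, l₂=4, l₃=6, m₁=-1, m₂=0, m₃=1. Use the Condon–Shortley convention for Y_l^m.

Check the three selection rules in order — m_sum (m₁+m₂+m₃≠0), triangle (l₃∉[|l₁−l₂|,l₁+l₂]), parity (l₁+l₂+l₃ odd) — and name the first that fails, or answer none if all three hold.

triangle

azimuthal sum: -1 + 0 + 1 = 0  ✓
3 ≤ 6 ≤ 5 (triangle on l)  ✗
L = 1 + 4 + 6 = 11 (odd)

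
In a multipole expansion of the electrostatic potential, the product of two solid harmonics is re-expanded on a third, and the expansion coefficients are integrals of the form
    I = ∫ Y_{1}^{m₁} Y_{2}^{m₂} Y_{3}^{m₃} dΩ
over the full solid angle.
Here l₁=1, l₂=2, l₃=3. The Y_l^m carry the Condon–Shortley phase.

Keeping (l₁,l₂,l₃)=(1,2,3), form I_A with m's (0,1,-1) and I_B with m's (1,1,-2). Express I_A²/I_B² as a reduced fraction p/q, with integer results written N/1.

4/5

Same 1,2,3: normalisation and zero-m 3j drop out of the ratio.
A: Δ: 0! 2! 4! / 7! → 1/105; sum: t=0:+1/6 = 1/6; 3j²(1 2 3; 0 1 -1) = Δ·Π!·Σ² = 8/105  (sign +1)
B: Δ: 0! 2! 4! / 7! → 1/105; sum: t=0:+1/12 = 1/12; 3j²(1 2 3; 1 1 -2) = Δ·Π!·Σ² = 2/21  (sign -1)
I_A²/I_B² = (8/105)/(2/21) = 4/5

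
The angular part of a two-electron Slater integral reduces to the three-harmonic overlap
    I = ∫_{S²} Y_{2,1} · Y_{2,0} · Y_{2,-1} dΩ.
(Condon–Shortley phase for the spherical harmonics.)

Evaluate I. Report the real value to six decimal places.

m-sum 0 ✓  L=6 even ✓  0≤2≤4 ✓
Π(2lᵢ+1) = 5×5×5 = 125
triangle coeff Δ(2,2,2) = 1/630
Σ_t [0,2]: t=0:+1/8 t=1:−1/1 t=2:+1/8 = -3/4
(3j)²=2/35 [(2 2 2; 0 0 0)], sign=-1
Σ_t [0,1]: t=0:+1/4 t=1:−1/2 = -1/4
(3j)²=1/70 [(2 2 2; 1 0 -1)], sign=+1
⇒ 4πI² = 5/49
I = (-1)√(5/49/(4π)) = -0.09011188

-0.090112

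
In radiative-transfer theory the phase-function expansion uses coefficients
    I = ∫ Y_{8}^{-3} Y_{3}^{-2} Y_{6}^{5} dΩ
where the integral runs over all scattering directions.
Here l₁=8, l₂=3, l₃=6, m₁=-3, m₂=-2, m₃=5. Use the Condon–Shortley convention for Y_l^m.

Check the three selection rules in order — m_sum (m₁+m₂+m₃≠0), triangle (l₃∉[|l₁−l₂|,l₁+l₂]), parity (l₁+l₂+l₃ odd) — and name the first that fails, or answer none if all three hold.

Σmᵢ = 0  ✓
l₃∈[|l₁−l₂|,l₁+l₂]=[5,11], have l₃=6  ✓
Σlᵢ = 17 ⇒ odd  ✗

parity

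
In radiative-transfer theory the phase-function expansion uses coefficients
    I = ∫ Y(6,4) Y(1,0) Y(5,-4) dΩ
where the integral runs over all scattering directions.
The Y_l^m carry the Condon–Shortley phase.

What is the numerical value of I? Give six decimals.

0.182727

Checks pass: Σm=0; 12 even; l₃=5∈[5,7].
(2·6+1)(2·1+1)(2·5+1) = 429
Δ: 2! 10! 0! / 13! → 1/858
sum: t=1:−1/14400 = -1/14400
3j²(6 1 5; 0 0 0) = Δ·Π!·Σ² = 6/143  (sign +1)
sum: t=1:−1/362880 = -1/362880
3j²(6 1 5; 4 0 -4) = Δ·Π!·Σ² = 10/429  (sign +1)
combine: 4πI² = 429·6/143·10/429 = 60/143
take √, sign +1: I = 0.18272698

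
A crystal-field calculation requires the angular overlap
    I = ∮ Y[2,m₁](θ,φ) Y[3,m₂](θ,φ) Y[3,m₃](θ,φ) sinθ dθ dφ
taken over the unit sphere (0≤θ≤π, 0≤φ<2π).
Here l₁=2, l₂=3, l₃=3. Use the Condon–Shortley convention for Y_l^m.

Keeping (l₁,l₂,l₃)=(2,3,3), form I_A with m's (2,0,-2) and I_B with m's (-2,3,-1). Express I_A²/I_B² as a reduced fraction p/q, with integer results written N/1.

Shared (l₁,l₂,l₃)=(2,3,3): N and (l;000)² cancel in I_A²/I_B².
A: Δ = 2!·2!·4!/9! = 1/3780; Racah Σ t=0..0: t=0:+1/24 = 1/24; ⇒ 3j(2 3 3; 2 0 -2)² = 1/21, sgn -1
B: Δ = 2!·2!·4!/9! = 1/3780; Racah Σ t=2..2: t=2:+1/96 = 1/96; ⇒ 3j(2 3 3; -2 3 -1)² = 1/42, sgn +1
I_A²/I_B² = (1/21)/(1/42) = 2/1

2/1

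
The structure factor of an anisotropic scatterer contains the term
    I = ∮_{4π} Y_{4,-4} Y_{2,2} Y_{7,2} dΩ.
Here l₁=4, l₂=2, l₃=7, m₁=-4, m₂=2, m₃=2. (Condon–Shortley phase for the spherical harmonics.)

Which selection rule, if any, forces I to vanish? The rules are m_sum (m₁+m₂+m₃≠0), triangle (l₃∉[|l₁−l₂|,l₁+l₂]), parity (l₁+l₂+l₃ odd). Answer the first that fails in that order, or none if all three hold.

Σmᵢ = 0  ✓
l₃∈[|l₁−l₂|,l₁+l₂]=[2,6], have l₃=7  ✗
Σlᵢ = 13 ⇒ odd

triangle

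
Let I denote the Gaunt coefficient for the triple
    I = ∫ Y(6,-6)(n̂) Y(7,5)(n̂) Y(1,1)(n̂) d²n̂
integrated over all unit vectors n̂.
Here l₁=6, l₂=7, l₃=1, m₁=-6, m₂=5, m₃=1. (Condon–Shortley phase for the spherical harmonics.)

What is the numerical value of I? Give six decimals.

-0.034990

Checks pass: Σm=0; 14 even; l₃=1∈[1,13].
(2·6+1)(2·7+1)(2·1+1) = 585
Δ: 12! 0! 2! / 15! → 1/1365
sum: t=6:+1/518400 = 1/518400
3j²(6 7 1; 0 0 0) = Δ·Π!·Σ² = 7/195  (sign -1)
sum: t=12:+1/958003200 = 1/958003200
3j²(6 7 1; -6 5 1) = Δ·Π!·Σ² = 1/1365  (sign +1)
combine: 4πI² = 585·7/195·1/1365 = 1/65
take √, sign -1: I = -0.03498955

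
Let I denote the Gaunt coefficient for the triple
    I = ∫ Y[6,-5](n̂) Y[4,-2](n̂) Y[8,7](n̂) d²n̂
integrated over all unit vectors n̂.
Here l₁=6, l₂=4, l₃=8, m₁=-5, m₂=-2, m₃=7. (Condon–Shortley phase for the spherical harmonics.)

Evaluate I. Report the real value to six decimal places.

Checks pass: Σm=0; 18 even; l₃=8∈[2,10].
(2·6+1)(2·4+1)(2·8+1) = 1989
Δ: 2! 10! 6! / 19! → 1/23279256
sum: t=0:+1/1658880 t=1:−1/518400 t=2:+1/1658880 = -1/1382400
3j²(6 4 8; 0 0 0) = Δ·Π!·Σ² = 504/46189  (sign -1)
sum: t=1:−1/435456000 t=2:+1/522547200 = -1/2612736000
3j²(6 4 8; -5 -2 7) = Δ·Π!·Σ² = 11/23256  (sign +1)
combine: 4πI² = 1989·504/46189·11/23256 = 63/6137
take √, sign -1: I = -0.02858165

-0.028582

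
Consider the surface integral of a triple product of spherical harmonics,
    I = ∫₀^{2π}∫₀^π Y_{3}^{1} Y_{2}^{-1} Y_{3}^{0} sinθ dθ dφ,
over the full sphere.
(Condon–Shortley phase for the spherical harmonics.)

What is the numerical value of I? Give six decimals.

m-sum 0 ✓  L=8 even ✓  1≤3≤5 ✓
Π(2lᵢ+1) = 7×5×7 = 245
triangle coeff Δ(3,2,3) = 1/3780
Σ_t [0,2]: t=0:+1/24 t=1:−1/4 t=2:+1/24 = -1/6
(3j)²=4/105 [(3 2 3; 0 0 0)], sign=+1
Σ_t [0,1]: t=0:+1/8 t=1:−1/12 = 1/24
(3j)²=1/210 [(3 2 3; 1 -1 0)], sign=-1
⇒ 4πI² = 2/45
I = (-1)√(2/45/(4π)) = -0.05947080

-0.059471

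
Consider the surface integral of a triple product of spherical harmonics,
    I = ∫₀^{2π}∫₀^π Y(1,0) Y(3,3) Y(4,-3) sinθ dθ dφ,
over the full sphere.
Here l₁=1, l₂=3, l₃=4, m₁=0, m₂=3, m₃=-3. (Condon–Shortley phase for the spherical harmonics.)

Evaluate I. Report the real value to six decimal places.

-0.162868

Rules hold: Σm=0, L=8 even, 2≤4≤4.
N = 3·7·9 = 189
Δ = 0!·2!·6!/9! = 1/252
Racah Σ t=0..0: t=0:+1/36 = 1/36
⇒ 3j(1 3 4; 0 0 0)² = 4/63, sgn +1
Racah Σ t=0..0: t=0:+1/720 = 1/720
⇒ 3j(1 3 4; 0 3 -3)² = 1/36, sgn -1
4πI² = N·(3j₀)²·(3jₘ)² = 1/3
I = -1·√(0.333333/4π) = -0.16286750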